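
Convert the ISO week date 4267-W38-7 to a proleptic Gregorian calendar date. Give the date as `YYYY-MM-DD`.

ISO week 1 of 4267 is the week containing the first Thursday of 4267.
Week 38, day 7 (Sunday) lands on 4267-09-22.

4267-09-22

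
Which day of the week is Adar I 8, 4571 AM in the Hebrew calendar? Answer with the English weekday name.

Equivalently 9 February 811 Gregorian, JDN 2017311.
JDN 2017311 mod 7 = 2, and JDN 0 was a Monday, so this is a Wednesday.

Wednesday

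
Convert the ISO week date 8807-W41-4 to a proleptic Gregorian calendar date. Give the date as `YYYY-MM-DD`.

8807-10-11

ISO week 1 of 8807 is the week containing the first Thursday of 8807.
Week 41, day 4 (Thursday) lands on 8807-10-11.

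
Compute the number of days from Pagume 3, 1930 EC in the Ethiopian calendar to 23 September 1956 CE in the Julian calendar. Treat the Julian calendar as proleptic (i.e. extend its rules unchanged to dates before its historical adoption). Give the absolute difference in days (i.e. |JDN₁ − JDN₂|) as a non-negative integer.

6603

JDN of the first date = 2429150.
JDN of the second date = 2435753.
|2435753 − 2429150| = 6603.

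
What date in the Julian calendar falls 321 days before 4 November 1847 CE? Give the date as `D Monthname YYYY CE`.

Counting 321 days back from JDN 2395982 reaches JDN 2395661, which is 18 December 1846 CE.

18 December 1846 CE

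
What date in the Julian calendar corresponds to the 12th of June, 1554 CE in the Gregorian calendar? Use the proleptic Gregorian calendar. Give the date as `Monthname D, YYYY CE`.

June 2, 1554 CE

At this point the Julian calendar is 10 days behind the Gregorian.
12 June 1554 Gregorian − 10 days → 2 June 1554 Julian.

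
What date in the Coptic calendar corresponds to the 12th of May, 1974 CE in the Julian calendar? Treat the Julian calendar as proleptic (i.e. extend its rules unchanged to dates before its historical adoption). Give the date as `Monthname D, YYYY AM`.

Both dates share Julian Day Number 2442193; in the Coptic calendar that is 17 Pashons 1690 AM.

Pashons 17, 1690 AM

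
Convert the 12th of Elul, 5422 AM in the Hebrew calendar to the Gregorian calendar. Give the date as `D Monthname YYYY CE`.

27 August 1662 CE

Julian Day Number of the source date = 2328332.
Converting JDN 2328332 to the Gregorian calendar gives 27 August 1662 CE.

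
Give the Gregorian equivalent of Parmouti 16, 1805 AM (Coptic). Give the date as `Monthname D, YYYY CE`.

April 24, 2089 CE

Julian Day Number of the source date = 2484166.
Converting JDN 2484166 to the Gregorian calendar gives 24 April 2089 CE.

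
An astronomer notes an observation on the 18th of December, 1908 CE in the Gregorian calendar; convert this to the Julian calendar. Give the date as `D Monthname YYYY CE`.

5 December 1908 CE

At this point the Julian calendar is 13 days behind the Gregorian.
18 December 1908 Gregorian − 13 days → 5 December 1908 Julian.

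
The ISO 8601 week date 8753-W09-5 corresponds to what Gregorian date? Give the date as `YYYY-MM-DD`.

ISO week 1 of 8753 is the week containing the first Thursday of 8753.
Week 9, day 5 (Friday) lands on 8753-02-27.

8753-02-27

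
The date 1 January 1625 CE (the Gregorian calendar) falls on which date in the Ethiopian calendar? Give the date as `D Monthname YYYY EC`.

Julian Day Number of the source date = 2314580.
Converting JDN 2314580 to the Ethiopian calendar gives 26 Tahsas 1617 EC.

26 Tahsas 1617 EC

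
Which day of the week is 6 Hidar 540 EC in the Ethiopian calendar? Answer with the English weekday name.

In the proleptic Gregorian calendar this is 5 November 547 (JDN 1921156).
Since JDN mod 7 = 6 (0 = Monday), the day is Sunday.

Sunday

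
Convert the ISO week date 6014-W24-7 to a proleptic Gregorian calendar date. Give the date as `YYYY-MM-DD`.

ISO week 1 of 6014 is the week containing the first Thursday of 6014.
Week 24, day 7 (Sunday) lands on 6014-06-15.

6014-06-15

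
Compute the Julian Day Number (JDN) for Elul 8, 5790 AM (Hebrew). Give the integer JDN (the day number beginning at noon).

2462751

In the Gregorian calendar the same day is 6 September 2030.
JDN 2299161 is 15 October 1582 CE (Gregorian); the target day is +163590 days from there, so JDN = 2462751.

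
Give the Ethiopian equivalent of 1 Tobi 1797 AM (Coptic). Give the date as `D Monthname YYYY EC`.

1 Tir 2073 EC

The source date corresponds to 9 January 2081 in the Gregorian calendar (JDN 2481139).
That day falls on 1 Tir 2073 EC in the Ethiopian calendar.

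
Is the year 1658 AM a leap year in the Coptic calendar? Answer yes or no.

1658 mod 4 = 2; in the Coptic calendar a year is leap when year mod 4 = 3, so it is a common year.

no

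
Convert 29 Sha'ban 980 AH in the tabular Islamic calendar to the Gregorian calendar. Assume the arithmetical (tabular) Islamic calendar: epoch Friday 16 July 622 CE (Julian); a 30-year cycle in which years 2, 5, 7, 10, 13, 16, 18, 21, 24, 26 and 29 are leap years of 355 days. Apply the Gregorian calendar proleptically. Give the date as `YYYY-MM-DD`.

1573-01-14

Julian Day Number of the source date = 2295600.
Converting JDN 2295600 to the Gregorian calendar gives 14 January 1573 CE.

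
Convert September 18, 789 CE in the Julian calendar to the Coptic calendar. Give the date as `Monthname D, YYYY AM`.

Thout 21, 506 AM

Both dates share Julian Day Number 2009501; in the Coptic calendar that is 21 Thout 506 AM.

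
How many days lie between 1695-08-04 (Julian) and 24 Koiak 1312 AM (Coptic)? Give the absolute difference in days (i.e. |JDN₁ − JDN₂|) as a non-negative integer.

36386

First date → JDN 2340372; second date → JDN 2303986.
The interval is |2340372 − 2303986| = 36386 days.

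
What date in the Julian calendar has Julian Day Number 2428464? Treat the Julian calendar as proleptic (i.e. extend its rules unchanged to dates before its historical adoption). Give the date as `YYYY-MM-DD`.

The Gregorian equivalent of JDN 2428464 is 22 October 1936.
In the Julian calendar that day is 1936-10-09.

1936-10-09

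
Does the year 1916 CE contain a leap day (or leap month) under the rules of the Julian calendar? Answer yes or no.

1916 mod 4 = 0, so it is a leap year in the Julian calendar.

yes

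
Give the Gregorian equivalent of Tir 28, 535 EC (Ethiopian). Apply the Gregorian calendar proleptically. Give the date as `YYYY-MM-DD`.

Both dates share Julian Day Number 1919411; in the Gregorian calendar that is 25 January 543 CE.

0543-01-25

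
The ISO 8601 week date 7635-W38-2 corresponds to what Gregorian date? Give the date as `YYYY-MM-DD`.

ISO week 1 of 7635 is the week containing the first Thursday of 7635.
Week 38, day 2 (Tuesday) lands on 7635-09-18.

7635-09-18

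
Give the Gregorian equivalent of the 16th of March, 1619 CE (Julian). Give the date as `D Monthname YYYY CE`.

26 March 1619 CE

The Julian–Gregorian offset here is 10 days (Julian trailing).
16 March 1619 Julian + 10 days → 26 March 1619 Gregorian.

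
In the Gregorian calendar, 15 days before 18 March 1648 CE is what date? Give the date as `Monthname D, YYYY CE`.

March 3, 1648 CE

Counting 15 days back from JDN 2323057 reaches JDN 2323042, which is March 3, 1648 CE.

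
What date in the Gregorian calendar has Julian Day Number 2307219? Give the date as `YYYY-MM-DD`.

Counting from JDN 2299161 = 15 Oct 1582 gives an offset of 8058 days.

1604-11-06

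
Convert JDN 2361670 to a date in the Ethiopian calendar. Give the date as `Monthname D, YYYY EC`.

Hidar 29, 1746 EC

JDN 2361670 is 6 December 1753 in the Gregorian calendar.
In the Ethiopian calendar that day is Hidar 29, 1746 EC.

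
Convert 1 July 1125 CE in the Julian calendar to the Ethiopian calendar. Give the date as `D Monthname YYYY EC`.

Julian Day Number of the source date = 2132146.
Converting JDN 2132146 to the Ethiopian calendar gives 7 Hamle 1117 EC.

7 Hamle 1117 EC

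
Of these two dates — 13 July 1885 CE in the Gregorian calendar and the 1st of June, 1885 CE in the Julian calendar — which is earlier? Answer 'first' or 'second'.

second

First date → JDN 2409736; second date → JDN 2409706.
JDN 2409706 < JDN 2409736, so the second date is earlier.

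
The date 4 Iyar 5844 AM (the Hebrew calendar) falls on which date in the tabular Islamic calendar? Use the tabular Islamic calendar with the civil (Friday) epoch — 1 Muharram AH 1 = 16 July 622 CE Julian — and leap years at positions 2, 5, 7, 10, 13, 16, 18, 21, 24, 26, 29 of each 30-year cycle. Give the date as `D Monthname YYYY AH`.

Julian Day Number of the source date = 2482355.
Converting JDN 2482355 to the tabular Islamic calendar gives 4 Ramadan 1507 AH.

4 Ramadan 1507 AH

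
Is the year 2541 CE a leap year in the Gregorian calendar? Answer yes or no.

no

2541 is not divisible by 4, so it is a common year.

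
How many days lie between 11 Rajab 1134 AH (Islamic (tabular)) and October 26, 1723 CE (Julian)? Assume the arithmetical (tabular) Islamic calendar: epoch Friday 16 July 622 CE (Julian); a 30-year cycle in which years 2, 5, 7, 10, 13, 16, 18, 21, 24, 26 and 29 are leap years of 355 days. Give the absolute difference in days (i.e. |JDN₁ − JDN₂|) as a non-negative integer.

JDN of the first date = 2350124.
JDN of the second date = 2350682.
|2350682 − 2350124| = 558.

558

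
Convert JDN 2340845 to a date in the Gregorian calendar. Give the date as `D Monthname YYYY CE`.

29 November 1696 CE

Counting from JDN 2299161 = 15 Oct 1582 gives an offset of 41684 days.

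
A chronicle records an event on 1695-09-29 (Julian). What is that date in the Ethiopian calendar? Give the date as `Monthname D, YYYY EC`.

Tikimt 1, 1688 EC

Both dates share Julian Day Number 2340428; in the Ethiopian calendar that is 1 Tikimt 1688 EC.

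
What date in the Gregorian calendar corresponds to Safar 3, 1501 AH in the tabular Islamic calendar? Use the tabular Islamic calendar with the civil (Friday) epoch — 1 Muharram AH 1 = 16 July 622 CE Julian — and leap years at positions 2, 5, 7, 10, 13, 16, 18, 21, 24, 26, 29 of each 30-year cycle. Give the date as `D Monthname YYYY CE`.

19 December 2077 CE

Both dates share Julian Day Number 2480022; in the Gregorian calendar that is 19 December 2077 CE.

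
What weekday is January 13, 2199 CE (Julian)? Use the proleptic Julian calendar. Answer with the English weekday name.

Equivalently 27 January 2199 Gregorian, JDN 2524255.
Since JDN mod 7 = 6 (0 = Monday), the day is Sunday.

Sunday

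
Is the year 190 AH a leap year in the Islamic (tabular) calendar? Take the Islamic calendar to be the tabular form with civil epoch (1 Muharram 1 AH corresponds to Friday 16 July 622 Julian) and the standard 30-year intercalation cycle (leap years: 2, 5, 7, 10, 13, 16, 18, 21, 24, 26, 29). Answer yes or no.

yes

Year 190 AH is year 10 of its 30-year cycle; leap positions are 2, 5, 7, 10, 13, 16, 18, 21, 24, 26, 29, so it is a leap year (355 days).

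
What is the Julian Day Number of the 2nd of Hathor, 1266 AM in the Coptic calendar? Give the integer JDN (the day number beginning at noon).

2287132

Equivalently 8 November 1549 (proleptic Gregorian).
JDN 2299161 is 15 October 1582 CE (Gregorian); the target day is −12029 days from there, so JDN = 2287132.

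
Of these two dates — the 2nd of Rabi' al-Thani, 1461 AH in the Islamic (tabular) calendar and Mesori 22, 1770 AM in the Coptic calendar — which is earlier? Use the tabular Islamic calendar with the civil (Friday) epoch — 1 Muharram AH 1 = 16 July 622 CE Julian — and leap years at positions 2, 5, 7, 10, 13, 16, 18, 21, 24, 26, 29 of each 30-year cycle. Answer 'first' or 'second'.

first

The two dates have Julian Day Numbers 2465905 and 2471508 respectively.
Since 2465905 < 2471508, the first date comes first.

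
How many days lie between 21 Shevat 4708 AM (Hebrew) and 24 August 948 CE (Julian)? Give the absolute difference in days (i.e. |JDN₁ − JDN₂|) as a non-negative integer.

202

First date → JDN 2067349; second date → JDN 2067551.
The interval is |2067349 − 2067551| = 202 days.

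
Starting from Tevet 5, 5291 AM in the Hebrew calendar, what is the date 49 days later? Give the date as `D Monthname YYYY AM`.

JDN of Tevet 5, 5291 AM = 2280249.
2280249 + 49 = 2280298.
JDN 2280298 in the Hebrew calendar is 25 Shevat 5291 AM.

25 Shevat 5291 AM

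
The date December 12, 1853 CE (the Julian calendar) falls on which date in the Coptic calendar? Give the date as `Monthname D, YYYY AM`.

Koiak 16, 1570 AM

The source date corresponds to 24 December 1853 in the Gregorian calendar (JDN 2398212).
That day falls on 16 Koiak 1570 AM in the Coptic calendar.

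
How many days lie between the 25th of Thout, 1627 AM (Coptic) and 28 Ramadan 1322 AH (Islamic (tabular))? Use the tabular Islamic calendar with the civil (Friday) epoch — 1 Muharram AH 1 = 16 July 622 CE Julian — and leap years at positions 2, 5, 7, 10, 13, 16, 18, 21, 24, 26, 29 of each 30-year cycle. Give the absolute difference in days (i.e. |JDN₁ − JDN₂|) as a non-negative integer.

2129

JDN of the first date = 2418950.
JDN of the second date = 2416821.
|2416821 − 2418950| = 2129.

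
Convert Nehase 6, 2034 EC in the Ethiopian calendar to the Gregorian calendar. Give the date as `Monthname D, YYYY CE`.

Both dates share Julian Day Number 2467109; in the Gregorian calendar that is 12 August 2042 CE.

August 12, 2042 CE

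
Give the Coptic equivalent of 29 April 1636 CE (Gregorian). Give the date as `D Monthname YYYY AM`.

24 Parmouti 1352 AM

Both dates share Julian Day Number 2318716; in the Coptic calendar that is 24 Parmouti 1352 AM.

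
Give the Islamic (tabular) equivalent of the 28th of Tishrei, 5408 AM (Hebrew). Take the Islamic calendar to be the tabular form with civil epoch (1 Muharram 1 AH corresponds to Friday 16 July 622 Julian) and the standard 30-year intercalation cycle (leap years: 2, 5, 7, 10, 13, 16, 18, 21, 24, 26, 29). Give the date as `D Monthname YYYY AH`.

28 Ramadan 1057 AH

The source date corresponds to 27 October 1647 in the Gregorian calendar (JDN 2322914).
That day falls on 28 Ramadan 1057 AH in the tabular Islamic calendar.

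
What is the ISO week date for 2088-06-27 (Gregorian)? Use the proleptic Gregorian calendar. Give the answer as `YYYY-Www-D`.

2088-W26-7

The weekday is Sunday (ISO weekday 7).
That Sunday belongs to ISO week 26 of ISO year 2088.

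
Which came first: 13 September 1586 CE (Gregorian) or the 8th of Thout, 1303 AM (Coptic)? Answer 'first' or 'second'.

first

The two dates have Julian Day Numbers 2300590 and 2300592 respectively.
Since 2300590 < 2300592, the first date comes first.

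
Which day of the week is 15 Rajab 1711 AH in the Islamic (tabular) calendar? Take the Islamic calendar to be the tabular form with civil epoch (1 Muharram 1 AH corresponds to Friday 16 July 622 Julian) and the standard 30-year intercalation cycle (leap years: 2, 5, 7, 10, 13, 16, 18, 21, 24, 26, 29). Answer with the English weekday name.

Friday

In the Gregorian calendar this is 24 February 2282 (JDN 2554598).
JDN 2554598 mod 7 = 4, and JDN 0 was a Monday, so this is a Friday.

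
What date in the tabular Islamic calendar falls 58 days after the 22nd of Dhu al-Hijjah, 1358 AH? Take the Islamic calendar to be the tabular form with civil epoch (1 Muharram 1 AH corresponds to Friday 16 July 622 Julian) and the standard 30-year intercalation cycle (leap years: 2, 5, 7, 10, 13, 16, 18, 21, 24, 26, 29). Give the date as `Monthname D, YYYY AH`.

Counting 58 days forward from JDN 2429662 reaches JDN 2429720, which is Safar 21, 1359 AH.

Safar 21, 1359 AH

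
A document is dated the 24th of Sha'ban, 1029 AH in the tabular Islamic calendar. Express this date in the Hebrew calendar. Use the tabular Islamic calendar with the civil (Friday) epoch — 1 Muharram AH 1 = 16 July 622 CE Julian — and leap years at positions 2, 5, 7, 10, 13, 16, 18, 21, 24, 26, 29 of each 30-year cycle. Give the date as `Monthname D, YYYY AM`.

Both dates share Julian Day Number 2312959; in the Hebrew calendar that is 24 Tammuz 5380 AM.

Tammuz 24, 5380 AM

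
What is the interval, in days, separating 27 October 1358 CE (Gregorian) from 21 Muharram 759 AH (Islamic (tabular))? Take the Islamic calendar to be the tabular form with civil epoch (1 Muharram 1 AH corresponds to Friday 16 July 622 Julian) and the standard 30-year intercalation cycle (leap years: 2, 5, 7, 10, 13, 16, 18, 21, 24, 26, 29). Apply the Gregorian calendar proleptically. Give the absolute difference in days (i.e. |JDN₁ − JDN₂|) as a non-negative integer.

289

First date → JDN 2217359; second date → JDN 2217070.
The interval is |2217359 − 2217070| = 289 days.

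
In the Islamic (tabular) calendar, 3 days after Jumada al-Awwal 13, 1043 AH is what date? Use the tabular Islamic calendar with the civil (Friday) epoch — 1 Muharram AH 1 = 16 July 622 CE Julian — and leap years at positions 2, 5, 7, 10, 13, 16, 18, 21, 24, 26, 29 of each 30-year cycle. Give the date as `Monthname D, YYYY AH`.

Jumada al-Awwal 16, 1043 AH

The starting date is JDN 2317820; 2317820 + 3 = 2317823.
JDN 2317823 corresponds to Jumada al-Awwal 16, 1043 AH.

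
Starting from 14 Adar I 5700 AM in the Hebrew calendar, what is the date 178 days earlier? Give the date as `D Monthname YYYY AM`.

14 Elul 5699 AM

Counting 178 days back from JDN 2429683 reaches JDN 2429505, which is 14 Elul 5699 AM.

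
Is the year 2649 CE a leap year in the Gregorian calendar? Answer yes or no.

no

2649 is not divisible by 4, so it is a common year.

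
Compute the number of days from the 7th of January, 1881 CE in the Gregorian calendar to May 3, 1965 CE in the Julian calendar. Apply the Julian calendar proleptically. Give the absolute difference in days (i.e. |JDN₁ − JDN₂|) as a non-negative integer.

First date → JDN 2408088; second date → JDN 2438897.
The interval is |2408088 − 2438897| = 30809 days.

30809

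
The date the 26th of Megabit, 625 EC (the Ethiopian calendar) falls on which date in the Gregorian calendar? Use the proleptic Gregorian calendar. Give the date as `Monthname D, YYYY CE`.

Both dates share Julian Day Number 1952342; in the Gregorian calendar that is 25 March 633 CE.

March 25, 633 CE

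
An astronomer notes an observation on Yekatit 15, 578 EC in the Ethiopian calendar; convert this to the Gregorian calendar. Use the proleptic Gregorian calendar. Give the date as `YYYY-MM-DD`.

0586-02-11

Both dates share Julian Day Number 1935134; in the Gregorian calendar that is 11 February 586 CE.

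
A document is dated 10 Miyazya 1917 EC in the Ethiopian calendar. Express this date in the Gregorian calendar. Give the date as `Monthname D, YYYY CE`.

Both dates share Julian Day Number 2424259; in the Gregorian calendar that is 18 April 1925 CE.

April 18, 1925 CE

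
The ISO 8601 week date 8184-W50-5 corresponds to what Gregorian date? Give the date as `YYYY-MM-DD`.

ISO week 1 of 8184 is the week containing the first Thursday of 8184.
Week 50, day 5 (Friday) lands on 8184-12-10.

8184-12-10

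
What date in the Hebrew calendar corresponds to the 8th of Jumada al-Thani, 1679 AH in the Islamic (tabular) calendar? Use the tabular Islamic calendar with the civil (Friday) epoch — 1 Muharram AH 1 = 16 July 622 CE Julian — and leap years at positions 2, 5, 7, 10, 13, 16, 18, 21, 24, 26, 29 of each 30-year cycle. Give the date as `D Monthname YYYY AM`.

Both dates share Julian Day Number 2543222; in the Hebrew calendar that is 7 Tevet 6011 AM.

7 Tevet 6011 AM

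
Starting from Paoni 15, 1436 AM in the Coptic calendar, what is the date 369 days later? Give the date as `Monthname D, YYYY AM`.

Paoni 19, 1437 AM

Counting 369 days forward from JDN 2349448 reaches JDN 2349817, which is Paoni 19, 1437 AM.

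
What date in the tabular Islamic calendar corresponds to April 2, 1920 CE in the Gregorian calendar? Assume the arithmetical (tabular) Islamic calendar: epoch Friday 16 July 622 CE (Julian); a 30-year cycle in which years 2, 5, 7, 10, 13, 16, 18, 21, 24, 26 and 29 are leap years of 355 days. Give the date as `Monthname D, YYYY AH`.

Rajab 13, 1338 AH

Julian Day Number of the source date = 2422417.
Converting JDN 2422417 to the tabular Islamic calendar gives 13 Rajab 1338 AH.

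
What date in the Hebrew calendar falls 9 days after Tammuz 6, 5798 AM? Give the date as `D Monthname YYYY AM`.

15 Tammuz 5798 AM

The starting date is JDN 2465614; 2465614 + 9 = 2465623.
JDN 2465623 corresponds to 15 Tammuz 5798 AM.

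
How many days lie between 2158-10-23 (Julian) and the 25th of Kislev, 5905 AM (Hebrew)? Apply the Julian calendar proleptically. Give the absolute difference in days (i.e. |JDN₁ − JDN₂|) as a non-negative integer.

5068

First date → JDN 2509563; second date → JDN 2504495.
The interval is |2509563 − 2504495| = 5068 days.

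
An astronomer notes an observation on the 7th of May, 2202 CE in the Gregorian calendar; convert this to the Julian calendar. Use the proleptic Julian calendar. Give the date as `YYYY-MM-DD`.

For dates in this range the Gregorian date is 15 days ahead of the Julian.
7 May 2202 Gregorian − 15 days → 22 April 2202 Julian.

2202-04-22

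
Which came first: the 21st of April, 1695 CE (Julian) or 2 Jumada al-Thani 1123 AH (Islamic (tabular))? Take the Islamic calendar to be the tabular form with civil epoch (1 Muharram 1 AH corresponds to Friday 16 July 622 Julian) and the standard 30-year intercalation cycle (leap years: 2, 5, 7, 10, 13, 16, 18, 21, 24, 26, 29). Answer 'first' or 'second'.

first

The two dates have Julian Day Numbers 2340267 and 2346188 respectively.
Since 2340267 < 2346188, the first date comes first.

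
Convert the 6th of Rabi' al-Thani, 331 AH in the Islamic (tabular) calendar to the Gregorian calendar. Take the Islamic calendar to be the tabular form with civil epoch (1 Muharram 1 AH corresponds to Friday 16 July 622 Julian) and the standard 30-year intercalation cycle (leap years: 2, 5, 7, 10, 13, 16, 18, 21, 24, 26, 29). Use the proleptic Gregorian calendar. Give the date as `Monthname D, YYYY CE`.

Both dates share Julian Day Number 2065475; in the Gregorian calendar that is 23 December 942 CE.

December 23, 942 CE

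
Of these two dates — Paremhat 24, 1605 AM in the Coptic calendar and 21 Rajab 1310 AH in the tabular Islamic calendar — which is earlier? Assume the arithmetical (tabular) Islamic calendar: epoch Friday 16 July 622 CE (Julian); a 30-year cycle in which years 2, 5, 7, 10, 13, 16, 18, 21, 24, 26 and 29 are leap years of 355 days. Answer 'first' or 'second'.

The two dates have Julian Day Numbers 2411094 and 2412503 respectively.
Since 2411094 < 2412503, the first date comes first.

first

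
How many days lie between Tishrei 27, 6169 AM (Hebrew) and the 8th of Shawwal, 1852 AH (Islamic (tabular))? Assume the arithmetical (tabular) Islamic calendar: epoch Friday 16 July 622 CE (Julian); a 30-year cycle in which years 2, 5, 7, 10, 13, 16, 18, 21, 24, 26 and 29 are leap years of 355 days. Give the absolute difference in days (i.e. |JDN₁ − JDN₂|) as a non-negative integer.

JDN of the first date = 2600855.
JDN of the second date = 2604646.
|2604646 − 2600855| = 3791.

3791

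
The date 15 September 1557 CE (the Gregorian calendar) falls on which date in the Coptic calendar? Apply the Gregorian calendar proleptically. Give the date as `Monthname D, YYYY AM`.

Thout 8, 1274 AM

Both dates share Julian Day Number 2290000; in the Coptic calendar that is 8 Thout 1274 AM.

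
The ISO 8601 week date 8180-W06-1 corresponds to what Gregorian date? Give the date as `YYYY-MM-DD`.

8180-02-07

ISO week 1 of 8180 is the week containing the first Thursday of 8180.
Week 6, day 1 (Monday) lands on 8180-02-07.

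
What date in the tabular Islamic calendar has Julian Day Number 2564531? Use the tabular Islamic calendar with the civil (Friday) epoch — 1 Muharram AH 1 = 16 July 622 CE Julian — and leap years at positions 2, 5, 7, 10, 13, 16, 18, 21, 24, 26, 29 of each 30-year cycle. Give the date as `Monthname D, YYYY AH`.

Rajab 26, 1739 AH

JDN 2564531 is 7 May 2309 in the Gregorian calendar.
In the tabular Islamic calendar that day is Rajab 26, 1739 AH.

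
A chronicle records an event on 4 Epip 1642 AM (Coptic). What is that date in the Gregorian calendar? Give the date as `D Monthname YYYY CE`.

11 July 1926 CE

Julian Day Number of the source date = 2424708.
Converting JDN 2424708 to the Gregorian calendar gives 11 July 1926 CE.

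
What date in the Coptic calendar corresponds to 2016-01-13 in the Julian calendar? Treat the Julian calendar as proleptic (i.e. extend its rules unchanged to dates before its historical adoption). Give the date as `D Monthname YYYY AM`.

17 Tobi 1732 AM

The source date corresponds to 26 January 2016 in the Gregorian calendar (JDN 2457414).
That day falls on 17 Tobi 1732 AM in the Coptic calendar.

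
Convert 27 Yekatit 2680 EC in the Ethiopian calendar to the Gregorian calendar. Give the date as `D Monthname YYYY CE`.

Both dates share Julian Day Number 2702902; in the Gregorian calendar that is 11 March 2688 CE.

11 March 2688 CE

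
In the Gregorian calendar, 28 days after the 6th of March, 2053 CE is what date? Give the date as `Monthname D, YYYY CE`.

April 3, 2053 CE

Counting 28 days forward from JDN 2470968 reaches JDN 2470996, which is April 3, 2053 CE.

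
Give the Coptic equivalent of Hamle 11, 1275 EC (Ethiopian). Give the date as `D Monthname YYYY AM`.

Julian Day Number of the source date = 2189859.
Converting JDN 2189859 to the Coptic calendar gives 11 Epip 999 AM.

11 Epip 999 AM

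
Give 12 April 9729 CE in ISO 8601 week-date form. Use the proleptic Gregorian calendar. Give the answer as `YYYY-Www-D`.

9729-W15-2

The weekday is Tuesday (ISO weekday 2).
That Tuesday belongs to ISO week 15 of ISO year 9729.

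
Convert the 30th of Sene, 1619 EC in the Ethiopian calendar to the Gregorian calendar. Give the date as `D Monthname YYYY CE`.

Julian Day Number of the source date = 2315494.
Converting JDN 2315494 to the Gregorian calendar gives 4 July 1627 CE.

4 July 1627 CE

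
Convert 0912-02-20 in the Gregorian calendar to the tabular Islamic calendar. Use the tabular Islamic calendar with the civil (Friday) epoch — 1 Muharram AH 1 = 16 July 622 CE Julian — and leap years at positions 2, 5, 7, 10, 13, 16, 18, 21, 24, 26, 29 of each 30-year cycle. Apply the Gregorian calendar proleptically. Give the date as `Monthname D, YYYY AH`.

Julian Day Number of the source date = 2054211.
Converting JDN 2054211 to the tabular Islamic calendar gives 23 Jumada al-Thani 299 AH.

Jumada al-Thani 23, 299 AH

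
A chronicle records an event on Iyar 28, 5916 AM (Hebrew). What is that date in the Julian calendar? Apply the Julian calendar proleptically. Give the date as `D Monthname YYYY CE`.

Both dates share Julian Day Number 2508662; in the Julian calendar that is 5 May 2156 CE.

5 May 2156 CE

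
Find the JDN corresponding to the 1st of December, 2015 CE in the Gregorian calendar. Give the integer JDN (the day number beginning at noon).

JDN 2299161 is 15 October 1582 CE (Gregorian); the target day is +158197 days from there, so JDN = 2457358.

2457358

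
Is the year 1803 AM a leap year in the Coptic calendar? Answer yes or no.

1803 mod 4 = 3; in the Coptic calendar a year is leap when year mod 4 = 3, so it is a leap year.

yes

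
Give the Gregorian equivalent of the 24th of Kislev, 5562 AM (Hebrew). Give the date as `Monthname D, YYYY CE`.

Julian Day Number of the source date = 2379194.
Converting JDN 2379194 to the Gregorian calendar gives 29 November 1801 CE.

November 29, 1801 CE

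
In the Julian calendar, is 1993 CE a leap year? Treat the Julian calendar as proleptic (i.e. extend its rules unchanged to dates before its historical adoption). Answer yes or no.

no

1993 mod 4 = 1, so it is a common year in the Julian calendar.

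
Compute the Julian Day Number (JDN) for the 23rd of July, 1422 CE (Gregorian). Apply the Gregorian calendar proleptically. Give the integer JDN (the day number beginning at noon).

2240638

JDN 2299161 is 15 October 1582 CE (Gregorian); the target day is −58523 days from there, so JDN = 2240638.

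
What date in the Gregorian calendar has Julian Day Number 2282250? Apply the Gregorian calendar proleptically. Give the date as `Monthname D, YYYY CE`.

Counting from JDN 2299161 = 15 Oct 1582 gives an offset of -16911 days.

June 27, 1536 CE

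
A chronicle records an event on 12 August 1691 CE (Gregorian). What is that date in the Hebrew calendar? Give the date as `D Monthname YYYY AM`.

Julian Day Number of the source date = 2338909.
Converting JDN 2338909 to the Hebrew calendar gives 17 Av 5451 AM.

17 Av 5451 AM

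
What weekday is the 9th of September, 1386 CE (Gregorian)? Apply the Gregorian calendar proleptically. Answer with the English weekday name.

JDN 2227538 mod 7 = 5, and JDN 0 was a Monday, so this is a Saturday.

Saturday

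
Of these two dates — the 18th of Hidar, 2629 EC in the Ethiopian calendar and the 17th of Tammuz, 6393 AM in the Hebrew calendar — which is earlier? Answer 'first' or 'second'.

second

Converting both to JDN: 2684175 vs 2682940; the smaller is the second.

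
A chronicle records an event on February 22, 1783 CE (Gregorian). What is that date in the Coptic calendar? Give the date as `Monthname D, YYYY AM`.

Meshir 17, 1499 AM

Julian Day Number of the source date = 2372340.
Converting JDN 2372340 to the Coptic calendar gives 17 Meshir 1499 AM.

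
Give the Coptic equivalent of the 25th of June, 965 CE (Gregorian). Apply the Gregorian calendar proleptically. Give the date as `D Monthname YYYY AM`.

Julian Day Number of the source date = 2073695.
Converting JDN 2073695 to the Coptic calendar gives 26 Paoni 681 AM.

26 Paoni 681 AM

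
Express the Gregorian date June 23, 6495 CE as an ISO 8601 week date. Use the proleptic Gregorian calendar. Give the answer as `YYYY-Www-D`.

6495-W25-4

The weekday is Thursday (ISO weekday 4).
That Thursday belongs to ISO week 25 of ISO year 6495.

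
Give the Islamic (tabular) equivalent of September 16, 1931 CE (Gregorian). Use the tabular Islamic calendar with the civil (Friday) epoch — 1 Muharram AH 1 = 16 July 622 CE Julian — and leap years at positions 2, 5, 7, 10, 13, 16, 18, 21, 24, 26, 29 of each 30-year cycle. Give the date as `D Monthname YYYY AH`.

3 Jumada al-Awwal 1350 AH

Both dates share Julian Day Number 2426601; in the tabular Islamic calendar that is 3 Jumada al-Awwal 1350 AH.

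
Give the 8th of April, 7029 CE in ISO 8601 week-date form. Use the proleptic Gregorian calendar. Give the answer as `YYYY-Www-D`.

The weekday is Wednesday (ISO weekday 3).
That Wednesday belongs to ISO week 15 of ISO year 7029.

7029-W15-3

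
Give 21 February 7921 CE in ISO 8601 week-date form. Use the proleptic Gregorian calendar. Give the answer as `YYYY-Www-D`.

7921-W08-1

The weekday is Monday (ISO weekday 1).
That Monday belongs to ISO week 8 of ISO year 7921.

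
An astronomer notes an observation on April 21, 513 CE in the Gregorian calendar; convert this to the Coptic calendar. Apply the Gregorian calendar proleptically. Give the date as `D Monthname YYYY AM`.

Julian Day Number of the source date = 1908540.
Converting JDN 1908540 to the Coptic calendar gives 24 Parmouti 229 AM.

24 Parmouti 229 AM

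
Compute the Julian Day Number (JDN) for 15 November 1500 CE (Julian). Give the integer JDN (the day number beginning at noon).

2269252

Equivalently 25 November 1500 (proleptic Gregorian).
JDN 2451545 is 1 January 2000 CE (Gregorian); the target day is −182293 days from there, so JDN = 2269252.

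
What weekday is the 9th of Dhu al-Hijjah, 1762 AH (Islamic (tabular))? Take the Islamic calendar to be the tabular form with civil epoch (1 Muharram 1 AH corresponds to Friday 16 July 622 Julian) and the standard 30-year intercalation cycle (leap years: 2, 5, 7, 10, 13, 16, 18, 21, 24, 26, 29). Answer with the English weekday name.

Saturday

In the Gregorian calendar this is 9 January 2332 (JDN 2572813).
2572813 ≡ 5 (mod 7); counting from Monday = 0 gives Saturday.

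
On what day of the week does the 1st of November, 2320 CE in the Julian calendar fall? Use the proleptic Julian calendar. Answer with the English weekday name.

In the Gregorian calendar this is 17 November 2320 (JDN 2568743).
2568743 ≡ 2 (mod 7); counting from Monday = 0 gives Wednesday.

Wednesday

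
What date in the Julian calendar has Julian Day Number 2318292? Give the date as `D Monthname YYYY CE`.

The Gregorian equivalent of JDN 2318292 is 2 March 1635.
In the Julian calendar that day is 20 February 1635 CE.

20 February 1635 CE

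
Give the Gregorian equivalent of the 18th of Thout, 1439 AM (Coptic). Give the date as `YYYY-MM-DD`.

1722-09-26

Julian Day Number of the source date = 2350276.
Converting JDN 2350276 to the Gregorian calendar gives 26 September 1722 CE.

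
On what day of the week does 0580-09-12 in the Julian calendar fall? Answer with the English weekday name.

Equivalently 14 September 580 Gregorian, JDN 1933158.
1933158 ≡ 3 (mod 7); counting from Monday = 0 gives Thursday.

Thursday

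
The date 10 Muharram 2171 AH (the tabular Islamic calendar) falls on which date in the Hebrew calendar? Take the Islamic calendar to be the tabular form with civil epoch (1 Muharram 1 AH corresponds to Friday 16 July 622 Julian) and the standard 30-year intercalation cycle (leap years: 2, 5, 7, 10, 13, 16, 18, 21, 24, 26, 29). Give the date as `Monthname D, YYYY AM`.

Julian Day Number of the source date = 2717425.
Converting JDN 2717425 to the Hebrew calendar gives 10 Kislev 6488 AM.

Kislev 10, 6488 AM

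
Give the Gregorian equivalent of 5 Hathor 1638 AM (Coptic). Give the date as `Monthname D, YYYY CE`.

Julian Day Number of the source date = 2423008.
Converting JDN 2423008 to the Gregorian calendar gives 14 November 1921 CE.

November 14, 1921 CE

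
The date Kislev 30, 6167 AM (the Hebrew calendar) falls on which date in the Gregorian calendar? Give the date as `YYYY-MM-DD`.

Julian Day Number of the source date = 2600179.
Converting JDN 2600179 to the Gregorian calendar gives 12 December 2406 CE.

2406-12-12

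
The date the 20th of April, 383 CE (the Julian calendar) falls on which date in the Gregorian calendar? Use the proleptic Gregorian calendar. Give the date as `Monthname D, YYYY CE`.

April 21, 383 CE

The Julian–Gregorian offset here is 1 day (Julian trailing).
20 April 383 Julian + 1 day → 21 April 383 Gregorian.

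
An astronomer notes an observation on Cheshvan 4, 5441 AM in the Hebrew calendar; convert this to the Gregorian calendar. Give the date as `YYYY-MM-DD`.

Both dates share Julian Day Number 2334968; in the Gregorian calendar that is 27 October 1680 CE.

1680-10-27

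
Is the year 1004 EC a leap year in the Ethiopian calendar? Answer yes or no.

1004 mod 4 = 0; in the Ethiopian calendar a year is leap when year mod 4 = 3, so it is a common year.

no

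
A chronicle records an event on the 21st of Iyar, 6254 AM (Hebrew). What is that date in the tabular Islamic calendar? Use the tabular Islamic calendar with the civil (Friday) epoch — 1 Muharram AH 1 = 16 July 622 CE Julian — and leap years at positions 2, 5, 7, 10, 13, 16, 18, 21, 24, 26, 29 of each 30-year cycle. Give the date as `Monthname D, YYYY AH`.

Both dates share Julian Day Number 2632121; in the tabular Islamic calendar that is 20 Rabi' al-Thani 1930 AH.

Rabi' al-Thani 20, 1930 AH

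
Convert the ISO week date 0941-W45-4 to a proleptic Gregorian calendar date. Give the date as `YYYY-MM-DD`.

0941-11-09

ISO week 1 of 941 is the week containing the first Thursday of 941.
Week 45, day 4 (Thursday) lands on 0941-11-09.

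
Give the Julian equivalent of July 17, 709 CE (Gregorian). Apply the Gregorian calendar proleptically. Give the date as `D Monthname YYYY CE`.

At this point the Julian calendar is 4 days behind the Gregorian.
17 July 709 Gregorian − 4 days → 13 July 709 Julian.

13 July 709 CE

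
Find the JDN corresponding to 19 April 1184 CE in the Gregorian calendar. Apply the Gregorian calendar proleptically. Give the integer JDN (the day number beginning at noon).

JDN 2400001 is 17 November 1858 CE (Gregorian), MJD 0; the target day is −246385 days from there, so JDN = 2153616.

2153616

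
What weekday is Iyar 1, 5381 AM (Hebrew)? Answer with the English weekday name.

Thursday

Equivalently 22 April 1621 Gregorian, JDN 2313230.
JDN 2313230 mod 7 = 3, and JDN 0 was a Monday, so this is a Thursday.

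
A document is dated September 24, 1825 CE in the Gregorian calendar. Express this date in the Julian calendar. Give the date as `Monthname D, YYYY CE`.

September 12, 1825 CE

For dates in this range the Gregorian date is 12 days ahead of the Julian.
24 September 1825 Gregorian − 12 days → 12 September 1825 Julian.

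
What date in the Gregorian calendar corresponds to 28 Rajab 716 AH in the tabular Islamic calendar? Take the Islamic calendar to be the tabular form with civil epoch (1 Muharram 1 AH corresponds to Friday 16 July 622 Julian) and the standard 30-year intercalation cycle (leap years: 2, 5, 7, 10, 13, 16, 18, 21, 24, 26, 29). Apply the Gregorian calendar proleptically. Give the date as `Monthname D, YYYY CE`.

Both dates share Julian Day Number 2202016; in the Gregorian calendar that is 24 October 1316 CE.

October 24, 1316 CE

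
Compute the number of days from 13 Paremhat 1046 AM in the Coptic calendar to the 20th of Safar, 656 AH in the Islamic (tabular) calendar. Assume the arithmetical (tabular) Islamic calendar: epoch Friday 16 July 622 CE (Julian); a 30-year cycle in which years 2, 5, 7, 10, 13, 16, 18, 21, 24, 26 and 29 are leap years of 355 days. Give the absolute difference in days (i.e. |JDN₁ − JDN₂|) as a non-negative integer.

JDN of the first date = 2206908.
JDN of the second date = 2180599.
|2180599 − 2206908| = 26309.

26309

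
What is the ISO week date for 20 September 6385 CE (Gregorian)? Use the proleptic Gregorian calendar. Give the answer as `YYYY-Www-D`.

6385-W38-5

The weekday is Friday (ISO weekday 5).
That Friday belongs to ISO week 38 of ISO year 6385.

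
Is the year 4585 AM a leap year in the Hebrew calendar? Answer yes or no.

yes

Hebrew year 4585 is year 6 of its 19-year Metonic cycle; leap years are at positions 3, 6, 8, 11, 14, 17, 19, so it is a leap year (13 months).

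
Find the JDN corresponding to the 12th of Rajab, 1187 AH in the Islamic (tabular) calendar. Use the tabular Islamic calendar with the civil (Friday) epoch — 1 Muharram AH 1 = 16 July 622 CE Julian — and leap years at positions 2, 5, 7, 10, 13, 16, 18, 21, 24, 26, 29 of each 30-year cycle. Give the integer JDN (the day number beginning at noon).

In the Gregorian calendar the same day is 29 September 1773.
JDN 2451545 is 1 January 2000 CE (Gregorian); the target day is −82638 days from there, so JDN = 2368907.

2368907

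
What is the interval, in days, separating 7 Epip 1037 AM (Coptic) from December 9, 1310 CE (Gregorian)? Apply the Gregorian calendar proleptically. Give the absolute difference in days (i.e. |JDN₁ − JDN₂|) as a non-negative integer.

First date → JDN 2203735; second date → JDN 2199870.
The interval is |2203735 − 2199870| = 3865 days.

3865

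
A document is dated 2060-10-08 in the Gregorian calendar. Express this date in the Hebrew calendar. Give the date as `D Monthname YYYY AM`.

Both dates share Julian Day Number 2473741; in the Hebrew calendar that is 14 Tishrei 5821 AM.

14 Tishrei 5821 AM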